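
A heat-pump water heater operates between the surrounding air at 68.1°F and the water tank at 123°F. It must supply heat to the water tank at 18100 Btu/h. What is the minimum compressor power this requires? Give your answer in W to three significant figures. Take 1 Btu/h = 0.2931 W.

500 W

In absolute terms T_C = 293.21 K and T_H = 323.71 K, so ΔT = 30.50 K.
COP_Carnot = T_H/ΔT = 323.71/30.50 = 10.61.
Ẇ_min = Q̇/COP_Carnot = 18100/10.61 = 1705 Btu/h = 499.9 W.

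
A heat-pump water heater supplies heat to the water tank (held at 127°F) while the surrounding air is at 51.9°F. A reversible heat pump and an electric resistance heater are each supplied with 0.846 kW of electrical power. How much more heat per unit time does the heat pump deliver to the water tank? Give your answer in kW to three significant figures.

5.76 kW

In absolute terms T_C = 284.21 K and T_H = 325.93 K, so ΔT = 41.72 K.
COP_Carnot = T_H/ΔT = 325.93/41.72 = 7.812.
The heat pump delivers Q̇_H = COP × Ẇ = 6.609 kW; the resistance heater delivers Ẇ = 0.8460 kW.
Extra = (COP − 1)·Ẇ = 5.763 kW.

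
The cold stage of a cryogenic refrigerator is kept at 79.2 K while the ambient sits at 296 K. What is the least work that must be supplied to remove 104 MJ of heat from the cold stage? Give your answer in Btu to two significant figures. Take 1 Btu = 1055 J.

The reservoir spacing is ΔT = 296 − 79.2 = 216.8 K.
The reversible limit is COP_R = T_C/ΔT = 0.3653, so W_min = Q_C/COP = Q_C·ΔT/T_C.
W_min = 104.0 × 216.8/79.20 = 284.7 MJ = 269800 Btu.

270000 Btu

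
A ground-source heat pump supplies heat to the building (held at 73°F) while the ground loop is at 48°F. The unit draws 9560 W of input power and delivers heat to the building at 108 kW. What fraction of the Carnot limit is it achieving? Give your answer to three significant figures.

0.530

Converting, Q̇_H = 108.0 kW = 108000 W, so COP_actual = Q̇_H/Ẇ = 108000/9560 = 11.30.
In absolute terms T_C = 282.04 K and T_H = 295.93 K, so ΔT = 13.89 K.
COP_Carnot = T_H/ΔT = 295.93/13.89 = 21.31.
η_II = COP_actual/COP_Carnot = 11.30/21.31 = 0.5302.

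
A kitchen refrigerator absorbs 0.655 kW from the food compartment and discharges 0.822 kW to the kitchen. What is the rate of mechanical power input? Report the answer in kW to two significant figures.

0.17 kW

For a cyclic device the first law requires Q̇_H = Q̇_C + Ẇ.
Ẇ = Q̇_H − Q̇_C = 0.1670 kW.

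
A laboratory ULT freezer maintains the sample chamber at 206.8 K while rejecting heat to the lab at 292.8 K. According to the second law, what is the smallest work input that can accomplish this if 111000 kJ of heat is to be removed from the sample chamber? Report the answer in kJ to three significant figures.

The reservoir spacing is ΔT = 292.8 − 206.8 = 86.00 K.
The reversible limit is COP_R = T_C/ΔT = 2.405, so W_min = Q_C/COP = Q_C·ΔT/T_C.
W_min = 111000 × 86.00/206.80 = 46160 kJ.

46200 kJ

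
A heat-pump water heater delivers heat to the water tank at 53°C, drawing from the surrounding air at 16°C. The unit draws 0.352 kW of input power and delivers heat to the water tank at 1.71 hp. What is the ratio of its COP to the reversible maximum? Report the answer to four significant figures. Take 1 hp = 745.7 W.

0.4110

Converting, Q̇_H = 1.710 hp = 1.275 kW, so COP_actual = Q̇_H/Ẇ = 1.275/0.3520 = 3.623.
In absolute terms T_C = 289.15 K and T_H = 326.15 K, so ΔT = 37.00 K.
COP_Carnot = T_H/ΔT = 326.15/37.00 = 8.815.
η_II = COP_actual/COP_Carnot = 3.623/8.815 = 0.4110.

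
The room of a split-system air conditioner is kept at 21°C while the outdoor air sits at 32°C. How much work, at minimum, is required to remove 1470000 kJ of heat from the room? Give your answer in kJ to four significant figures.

54970 kJ

In absolute terms T_C = 294.15 K and T_H = 305.15 K, so ΔT = 11.00 K.
The reversible limit is COP_R = T_C/ΔT = 26.74, so W_min = Q_C/COP = Q_C·ΔT/T_C.
W_min = 1470000 × 11.00/294.15 = 54970 kJ.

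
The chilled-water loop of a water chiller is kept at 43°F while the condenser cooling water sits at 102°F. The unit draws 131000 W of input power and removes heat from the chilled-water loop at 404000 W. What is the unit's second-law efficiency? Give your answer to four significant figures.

0.3620

COP_actual = Q̇_C/Ẇ = 404000/131000 = 3.084.
In absolute terms T_C = 279.26 K and T_H = 312.04 K, so ΔT = 32.78 K.
COP_Carnot = T_C/ΔT = 279.26/32.78 = 8.520.
η_II = COP_actual/COP_Carnot = 3.084/8.520 = 0.3620.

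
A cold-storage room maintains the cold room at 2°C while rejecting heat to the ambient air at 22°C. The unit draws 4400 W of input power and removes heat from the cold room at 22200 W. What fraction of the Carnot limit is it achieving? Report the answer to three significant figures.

0.367

COP_actual = Q̇_C/Ẇ = 22200/4400 = 5.045.
In absolute terms T_C = 275.15 K and T_H = 295.15 K, so ΔT = 20.00 K.
COP_Carnot = T_C/ΔT = 275.15/20.00 = 13.76.
η_II = COP_actual/COP_Carnot = 5.045/13.76 = 0.3667.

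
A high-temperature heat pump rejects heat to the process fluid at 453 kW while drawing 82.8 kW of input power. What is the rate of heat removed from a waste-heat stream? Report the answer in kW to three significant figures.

370 kW

For a cyclic device the first law requires Q̇_H = Q̇_C + Ẇ.
Q̇_C = Q̇_H − Ẇ = 370.2 kW.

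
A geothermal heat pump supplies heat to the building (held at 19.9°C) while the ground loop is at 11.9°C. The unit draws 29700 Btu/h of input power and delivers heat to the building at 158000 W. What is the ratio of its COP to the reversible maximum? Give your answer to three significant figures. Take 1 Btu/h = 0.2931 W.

0.495

Converting, Q̇_H = 158000 W = 539100 Btu/h, so COP_actual = Q̇_H/Ẇ = 539100/29700 = 18.15.
In absolute terms T_C = 285.05 K and T_H = 293.05 K, so ΔT = 8.000 K.
COP_Carnot = T_H/ΔT = 293.05/8.000 = 36.63.
η_II = COP_actual/COP_Carnot = 18.15/36.63 = 0.4955.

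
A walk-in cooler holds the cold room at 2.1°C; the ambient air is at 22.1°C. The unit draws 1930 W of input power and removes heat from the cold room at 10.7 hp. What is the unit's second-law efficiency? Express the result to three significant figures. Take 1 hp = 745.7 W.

0.300

Converting, Q̇_C = 10.70 hp = 7979 W, so COP_actual = Q̇_C/Ẇ = 7979/1930 = 4.134.
In absolute terms T_C = 275.25 K and T_H = 295.25 K, so ΔT = 20.00 K.
COP_Carnot = T_C/ΔT = 275.25/20.00 = 13.76.
η_II = COP_actual/COP_Carnot = 4.134/13.76 = 0.3004.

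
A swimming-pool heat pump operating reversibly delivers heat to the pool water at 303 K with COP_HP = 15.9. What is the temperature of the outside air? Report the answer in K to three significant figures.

COP_HP = T_H/(T_H − T_C) gives T_H − T_C = T_H/COP.
With T_H = 303.00 K, T_C = 303.00 × (1 − 1/15.9) = 283.94 K.

284 K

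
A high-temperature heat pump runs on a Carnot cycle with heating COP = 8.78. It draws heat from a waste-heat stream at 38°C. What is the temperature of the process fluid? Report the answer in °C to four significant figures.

77.99 °C

COP_HP = T_H/(T_H − T_C) rearranges to T_H = COP·T_C/(COP − 1).
With T_C = 311.15 K, T_H = 8.78 × 311.15/7.780 = 351.14 K.
Converting, 351.14 K = 77.99°C.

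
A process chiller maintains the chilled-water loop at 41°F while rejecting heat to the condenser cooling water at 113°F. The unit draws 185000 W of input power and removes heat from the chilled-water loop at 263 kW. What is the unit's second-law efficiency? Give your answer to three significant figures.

0.204

Converting, Q̇_C = 263.0 kW = 263000 W, so COP_actual = Q̇_C/Ẇ = 263000/185000 = 1.422.
In absolute terms T_C = 278.15 K and T_H = 318.15 K, so ΔT = 40.00 K.
COP_Carnot = T_C/ΔT = 278.15/40.00 = 6.954.
η_II = COP_actual/COP_Carnot = 1.422/6.954 = 0.2044.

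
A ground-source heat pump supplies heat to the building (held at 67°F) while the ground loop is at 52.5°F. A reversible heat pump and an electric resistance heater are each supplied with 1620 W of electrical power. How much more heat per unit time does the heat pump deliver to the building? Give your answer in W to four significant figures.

In absolute terms T_C = 284.54 K and T_H = 292.59 K, so ΔT = 8.056 K.
COP_Carnot = T_H/ΔT = 292.59/8.056 = 36.32.
The heat pump delivers Q̇_H = COP × Ẇ = 58840 W; the resistance heater delivers Ẇ = 1620 W.
Extra = (COP − 1)·Ẇ = 57220 W.

57220 W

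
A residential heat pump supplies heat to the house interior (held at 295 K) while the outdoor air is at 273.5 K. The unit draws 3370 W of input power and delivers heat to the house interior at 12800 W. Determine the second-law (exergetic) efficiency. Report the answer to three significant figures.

COP_actual = Q̇_H/Ẇ = 12800/3370 = 3.798.
The reservoir spacing is ΔT = 295 − 273.5 = 21.50 K.
COP_Carnot = T_H/ΔT = 295.00/21.50 = 13.72.
η_II = COP_actual/COP_Carnot = 3.798/13.72 = 0.2768.

0.277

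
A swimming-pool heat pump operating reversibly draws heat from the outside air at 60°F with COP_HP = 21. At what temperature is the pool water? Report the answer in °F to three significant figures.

86.0 °F

COP_HP = T_H/(T_H − T_C) rearranges to T_H = COP·T_C/(COP − 1).
With T_C = 288.71 K, T_H = 21 × 288.71/20.00 = 303.14 K.
Converting, 303.14 K = 85.98°F.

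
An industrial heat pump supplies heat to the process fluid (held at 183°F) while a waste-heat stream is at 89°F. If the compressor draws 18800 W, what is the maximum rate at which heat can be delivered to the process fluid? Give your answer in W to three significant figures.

In absolute terms T_C = 304.82 K and T_H = 357.04 K, so ΔT = 52.22 K.
COP_Carnot = T_H/ΔT = 357.04/52.22 = 6.837.
Q̇_max = COP_Carnot × Ẇ = 6.837 × 18800 W = 128500 W.

129000 W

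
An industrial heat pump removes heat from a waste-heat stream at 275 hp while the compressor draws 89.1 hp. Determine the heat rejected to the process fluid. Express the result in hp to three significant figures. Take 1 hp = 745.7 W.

364 hp

For a cyclic device the first law requires Q̇_H = Q̇_C + Ẇ.
Q̇_H = Q̇_C + Ẇ = 364.1 hp.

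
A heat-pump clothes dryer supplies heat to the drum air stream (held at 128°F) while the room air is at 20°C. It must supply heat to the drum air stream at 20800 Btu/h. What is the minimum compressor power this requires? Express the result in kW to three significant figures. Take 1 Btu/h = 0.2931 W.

0.622 kW

In absolute terms T_C = 293.15 K and T_H = 326.48 K, so ΔT = 33.33 K.
COP_Carnot = T_H/ΔT = 326.48/33.33 = 9.795.
Ẇ_min = Q̇/COP_Carnot = 20800/9.795 = 2124 Btu/h = 0.6224 kW.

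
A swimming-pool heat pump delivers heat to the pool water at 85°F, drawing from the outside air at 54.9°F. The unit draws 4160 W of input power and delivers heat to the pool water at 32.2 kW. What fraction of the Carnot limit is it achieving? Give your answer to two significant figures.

0.43

Converting, Q̇_H = 32.20 kW = 32200 W, so COP_actual = Q̇_H/Ẇ = 32200/4160 = 7.740.
In absolute terms T_C = 285.87 K and T_H = 302.59 K, so ΔT = 16.72 K.
COP_Carnot = T_H/ΔT = 302.59/16.72 = 18.10.
η_II = COP_actual/COP_Carnot = 7.740/18.10 = 0.4278.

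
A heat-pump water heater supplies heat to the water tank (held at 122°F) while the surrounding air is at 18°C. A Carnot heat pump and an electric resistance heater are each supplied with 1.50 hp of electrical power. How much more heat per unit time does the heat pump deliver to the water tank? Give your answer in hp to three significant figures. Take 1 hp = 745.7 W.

13.6 hp

In absolute terms T_C = 291.15 K and T_H = 323.15 K, so ΔT = 32.00 K.
COP_Carnot = T_H/ΔT = 323.15/32.00 = 10.10.
The heat pump delivers Q̇_H = COP × Ẇ = 15.15 hp; the resistance heater delivers Ẇ = 1.500 hp.
Extra = (COP − 1)·Ẇ = 13.65 hp.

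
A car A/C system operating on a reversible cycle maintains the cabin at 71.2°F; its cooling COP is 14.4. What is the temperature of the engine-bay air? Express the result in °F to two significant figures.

110 °F

COP_R = T_C/(T_H − T_C) gives T_H − T_C = T_C/COP.
With T_C = 294.93 K, T_H = 294.93 × (1 + 1/14.4) = 315.41 K.
Converting, 315.41 K = 108.07°F.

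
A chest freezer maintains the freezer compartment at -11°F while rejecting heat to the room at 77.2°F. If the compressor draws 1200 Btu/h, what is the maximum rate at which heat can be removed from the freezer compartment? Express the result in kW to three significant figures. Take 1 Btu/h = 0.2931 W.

In absolute terms T_C = 249.26 K and T_H = 298.26 K, so ΔT = 49.00 K.
COP_Carnot = T_C/ΔT = 249.26/49.00 = 5.087.
Q̇_max = COP_Carnot × Ẇ = 5.087 × 1200 Btu/h = 6104 Btu/h = 1.789 kW.

1.79 kW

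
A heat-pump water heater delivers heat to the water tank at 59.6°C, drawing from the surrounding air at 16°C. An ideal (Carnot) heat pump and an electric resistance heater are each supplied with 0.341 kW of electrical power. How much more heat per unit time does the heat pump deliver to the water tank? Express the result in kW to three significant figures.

2.26 kW

In absolute terms T_C = 289.15 K and T_H = 332.75 K, so ΔT = 43.60 K.
COP_Carnot = T_H/ΔT = 332.75/43.60 = 7.632.
The heat pump delivers Q̇_H = COP × Ẇ = 2.602 kW; the resistance heater delivers Ẇ = 0.3410 kW.
Extra = (COP − 1)·Ẇ = 2.261 kW.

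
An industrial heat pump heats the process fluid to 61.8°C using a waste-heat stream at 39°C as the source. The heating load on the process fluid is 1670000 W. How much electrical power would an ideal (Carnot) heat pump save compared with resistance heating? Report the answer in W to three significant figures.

1560000 W

In absolute terms T_C = 312.15 K and T_H = 334.95 K, so ΔT = 22.80 K.
COP_Carnot = T_H/ΔT = 334.95/22.80 = 14.69.
Resistance heating needs Ẇ_res = Q̇_H = 1670000 W; the reversible heat pump needs only Ẇ_hp = Q̇_H/COP = 113700 W.
Saving = 1670000 − 113700 = 1556000 W.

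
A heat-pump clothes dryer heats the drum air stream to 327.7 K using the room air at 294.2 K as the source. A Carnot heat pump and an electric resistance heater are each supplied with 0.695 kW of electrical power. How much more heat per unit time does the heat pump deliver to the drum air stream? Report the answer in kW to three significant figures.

6.10 kW

The reservoir spacing is ΔT = 327.7 − 294.2 = 33.50 K.
COP_Carnot = T_H/ΔT = 327.70/33.50 = 9.782.
The heat pump delivers Q̇_H = COP × Ẇ = 6.799 kW; the resistance heater delivers Ẇ = 0.6950 kW.
Extra = (COP − 1)·Ẇ = 6.104 kW.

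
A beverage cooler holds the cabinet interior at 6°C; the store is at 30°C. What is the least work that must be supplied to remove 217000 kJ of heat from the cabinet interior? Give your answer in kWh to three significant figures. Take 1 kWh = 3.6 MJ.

In absolute terms T_C = 279.15 K and T_H = 303.15 K, so ΔT = 24.00 K.
The reversible limit is COP_R = T_C/ΔT = 11.63, so W_min = Q_C/COP = Q_C·ΔT/T_C.
W_min = 217000 × 24.00/279.15 = 18660 kJ = 5.182 kWh.

5.18 kWh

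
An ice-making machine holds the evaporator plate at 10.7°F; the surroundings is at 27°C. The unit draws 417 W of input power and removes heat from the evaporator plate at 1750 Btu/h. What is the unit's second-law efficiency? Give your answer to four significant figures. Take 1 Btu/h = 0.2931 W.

0.1828

Converting, Q̇_C = 1750 Btu/h = 512.9 W, so COP_actual = Q̇_C/Ẇ = 512.9/417.0 = 1.230.
In absolute terms T_C = 261.32 K and T_H = 300.15 K, so ΔT = 38.83 K.
COP_Carnot = T_C/ΔT = 261.32/38.83 = 6.729.
η_II = COP_actual/COP_Carnot = 1.230/6.729 = 0.1828.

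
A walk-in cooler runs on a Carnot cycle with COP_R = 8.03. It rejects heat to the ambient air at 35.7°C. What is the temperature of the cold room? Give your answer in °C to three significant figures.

For a Carnot refrigerator COP_R = T_C/(T_H − T_C), so T_C = COP·T_H/(1 + COP).
With T_H = 308.85 K, T_C = 8.03 × 308.85/9.030 = 274.65 K.
Converting, 274.65 K = 1.50°C.

1.50 °C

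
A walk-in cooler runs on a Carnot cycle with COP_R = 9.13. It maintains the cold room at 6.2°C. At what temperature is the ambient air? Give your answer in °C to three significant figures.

COP_R = T_C/(T_H − T_C) gives T_H − T_C = T_C/COP.
With T_C = 279.35 K, T_H = 279.35 × (1 + 1/9.13) = 309.95 K.
Converting, 309.95 K = 36.80°C.

36.8 °C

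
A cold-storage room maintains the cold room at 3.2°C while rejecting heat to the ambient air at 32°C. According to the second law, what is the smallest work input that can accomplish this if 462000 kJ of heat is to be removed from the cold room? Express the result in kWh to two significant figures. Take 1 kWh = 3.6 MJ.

13 kWh

In absolute terms T_C = 276.35 K and T_H = 305.15 K, so ΔT = 28.80 K.
The reversible limit is COP_R = T_C/ΔT = 9.595, so W_min = Q_C/COP = Q_C·ΔT/T_C.
W_min = 462000 × 28.80/276.35 = 48150 kJ = 13.37 kWh.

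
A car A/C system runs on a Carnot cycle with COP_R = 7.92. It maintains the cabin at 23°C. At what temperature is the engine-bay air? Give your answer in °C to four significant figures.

COP_R = T_C/(T_H − T_C) gives T_H − T_C = T_C/COP.
With T_C = 296.15 K, T_H = 296.15 × (1 + 1/7.92) = 333.54 K.
Converting, 333.54 K = 60.39°C.

60.39 °C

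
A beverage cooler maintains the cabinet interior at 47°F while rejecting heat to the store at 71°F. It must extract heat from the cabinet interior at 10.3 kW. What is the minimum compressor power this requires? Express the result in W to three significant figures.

In absolute terms T_C = 281.48 K and T_H = 294.82 K, so ΔT = 13.33 K.
COP_Carnot = T_C/ΔT = 281.48/13.33 = 21.11.
Ẇ_min = Q̇/COP_Carnot = 10.30/21.11 = 0.4879 kW = 487.9 W.

488 W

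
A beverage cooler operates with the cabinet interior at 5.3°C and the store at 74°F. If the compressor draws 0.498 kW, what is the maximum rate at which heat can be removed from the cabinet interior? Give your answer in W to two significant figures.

7700 W

In absolute terms T_C = 278.45 K and T_H = 296.48 K, so ΔT = 18.03 K.
COP_Carnot = T_C/ΔT = 278.45/18.03 = 15.44.
Q̇_max = COP_Carnot × Ẇ = 15.44 × 0.4980 kW = 7.690 kW = 7690 W.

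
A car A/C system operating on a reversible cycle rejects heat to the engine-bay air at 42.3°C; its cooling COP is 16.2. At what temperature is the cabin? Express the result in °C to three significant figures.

For a Carnot refrigerator COP_R = T_C/(T_H − T_C), so T_C = COP·T_H/(1 + COP).
With T_H = 315.45 K, T_C = 16.2 × 315.45/17.20 = 297.11 K.
Converting, 297.11 K = 23.96°C.

24.0 °C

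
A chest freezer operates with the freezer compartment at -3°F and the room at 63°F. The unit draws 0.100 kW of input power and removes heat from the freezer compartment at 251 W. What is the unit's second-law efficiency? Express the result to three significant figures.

Converting, Q̇_C = 251.0 W = 0.2510 kW, so COP_actual = Q̇_C/Ẇ = 0.2510/0.1000 = 2.510.
In absolute terms T_C = 253.71 K and T_H = 290.37 K, so ΔT = 36.67 K.
COP_Carnot = T_C/ΔT = 253.71/36.67 = 6.919.
η_II = COP_actual/COP_Carnot = 2.510/6.919 = 0.3628.

0.363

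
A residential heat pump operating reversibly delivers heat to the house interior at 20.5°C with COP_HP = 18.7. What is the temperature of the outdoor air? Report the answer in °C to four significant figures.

4.797 °C

COP_HP = T_H/(T_H − T_C) gives T_H − T_C = T_H/COP.
With T_H = 293.65 K, T_C = 293.65 × (1 − 1/18.7) = 277.95 K.
Converting, 277.95 K = 4.80°C.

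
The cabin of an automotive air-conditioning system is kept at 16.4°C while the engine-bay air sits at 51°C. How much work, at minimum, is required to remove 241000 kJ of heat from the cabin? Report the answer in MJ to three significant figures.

28.8 MJ

In absolute terms T_C = 289.55 K and T_H = 324.15 K, so ΔT = 34.60 K.
The reversible limit is COP_R = T_C/ΔT = 8.368, so W_min = Q_C/COP = Q_C·ΔT/T_C.
W_min = 241000 × 34.60/289.55 = 28800 kJ = 28.80 MJ.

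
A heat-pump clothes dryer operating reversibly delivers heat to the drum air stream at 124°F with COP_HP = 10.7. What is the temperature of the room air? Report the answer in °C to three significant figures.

20.8 °C

COP_HP = T_H/(T_H − T_C) gives T_H − T_C = T_H/COP.
With T_H = 324.26 K, T_C = 324.26 × (1 − 1/10.7) = 293.96 K.
Converting, 293.96 K = 20.81°C.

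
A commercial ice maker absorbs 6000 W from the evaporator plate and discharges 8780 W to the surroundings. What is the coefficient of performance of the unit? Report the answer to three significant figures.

The first law gives Q̇_H = Q̇_C + Ẇ, so the three rates are Q̇_C = 6000, Q̇_H = 8780, Ẇ = 2780 W.
COP_R = Q̇_C/Ẇ = 6000/2780 = 2.158.

2.16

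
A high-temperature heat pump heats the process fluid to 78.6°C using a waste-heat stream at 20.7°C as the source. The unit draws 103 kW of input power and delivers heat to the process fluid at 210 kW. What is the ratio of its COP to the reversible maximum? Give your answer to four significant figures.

COP_actual = Q̇_H/Ẇ = 210.0/103.0 = 2.039.
In absolute terms T_C = 293.85 K and T_H = 351.75 K, so ΔT = 57.90 K.
COP_Carnot = T_H/ΔT = 351.75/57.90 = 6.075.
η_II = COP_actual/COP_Carnot = 2.039/6.075 = 0.3356.

0.3356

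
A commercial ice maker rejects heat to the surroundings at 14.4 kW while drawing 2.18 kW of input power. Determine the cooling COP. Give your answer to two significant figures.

The first law gives Q̇_H = Q̇_C + Ẇ, so the three rates are Q̇_C = 12.22, Q̇_H = 14.40, Ẇ = 2.180 kW.
COP_R = Q̇_C/Ẇ = 12.22/2.180 = 5.606.

5.6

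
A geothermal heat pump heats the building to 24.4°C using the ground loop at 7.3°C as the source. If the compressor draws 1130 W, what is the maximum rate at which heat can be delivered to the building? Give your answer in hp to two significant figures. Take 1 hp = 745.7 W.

26 hp

In absolute terms T_C = 280.45 K and T_H = 297.55 K, so ΔT = 17.10 K.
COP_Carnot = T_H/ΔT = 297.55/17.10 = 17.40.
Q̇_max = COP_Carnot × Ẇ = 17.40 × 1130 W = 19660 W = 26.37 hp.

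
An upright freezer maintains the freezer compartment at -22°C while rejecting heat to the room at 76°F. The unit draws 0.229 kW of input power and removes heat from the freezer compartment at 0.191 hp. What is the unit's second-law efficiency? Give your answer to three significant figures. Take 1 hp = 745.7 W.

0.115

Converting, Q̇_C = 0.1910 hp = 0.1424 kW, so COP_actual = Q̇_C/Ẇ = 0.1424/0.2290 = 0.6220.
In absolute terms T_C = 251.15 K and T_H = 297.59 K, so ΔT = 46.44 K.
COP_Carnot = T_C/ΔT = 251.15/46.44 = 5.408.
η_II = COP_actual/COP_Carnot = 0.6220/5.408 = 0.1150.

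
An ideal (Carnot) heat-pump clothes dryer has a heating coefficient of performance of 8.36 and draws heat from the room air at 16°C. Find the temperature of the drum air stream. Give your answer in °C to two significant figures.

55 °C

COP_HP = T_H/(T_H − T_C) rearranges to T_H = COP·T_C/(COP − 1).
With T_C = 289.15 K, T_H = 8.36 × 289.15/7.360 = 328.44 K.
Converting, 328.44 K = 55.29°C.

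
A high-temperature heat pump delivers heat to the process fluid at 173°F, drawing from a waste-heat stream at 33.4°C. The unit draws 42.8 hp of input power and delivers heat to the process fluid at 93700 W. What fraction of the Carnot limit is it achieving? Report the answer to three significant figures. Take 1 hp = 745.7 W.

Converting, Q̇_H = 93700 W = 125.7 hp, so COP_actual = Q̇_H/Ẇ = 125.7/42.80 = 2.936.
In absolute terms T_C = 306.55 K and T_H = 351.48 K, so ΔT = 44.93 K.
COP_Carnot = T_H/ΔT = 351.48/44.93 = 7.822.
η_II = COP_actual/COP_Carnot = 2.936/7.822 = 0.3753.

0.375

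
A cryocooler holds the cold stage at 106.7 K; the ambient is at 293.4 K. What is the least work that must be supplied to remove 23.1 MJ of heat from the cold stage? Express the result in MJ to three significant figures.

40.4 MJ

The reservoir spacing is ΔT = 293.4 − 106.7 = 186.7 K.
The reversible limit is COP_R = T_C/ΔT = 0.5715, so W_min = Q_C/COP = Q_C·ΔT/T_C.
W_min = 23.10 × 186.7/106.70 = 40.42 MJ.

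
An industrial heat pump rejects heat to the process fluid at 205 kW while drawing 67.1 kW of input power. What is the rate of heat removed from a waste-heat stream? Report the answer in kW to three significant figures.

For a cyclic device the first law requires Q̇_H = Q̇_C + Ẇ.
Q̇_C = Q̇_H − Ẇ = 137.9 kW.

138 kW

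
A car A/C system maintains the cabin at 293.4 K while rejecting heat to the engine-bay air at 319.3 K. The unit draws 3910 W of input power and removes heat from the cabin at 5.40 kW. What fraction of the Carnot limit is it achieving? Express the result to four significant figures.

Converting, Q̇_C = 5.400 kW = 5400 W, so COP_actual = Q̇_C/Ẇ = 5400/3910 = 1.381.
The reservoir spacing is ΔT = 319.3 − 293.4 = 25.90 K.
COP_Carnot = T_C/ΔT = 293.40/25.90 = 11.33.
η_II = COP_actual/COP_Carnot = 1.381/11.33 = 0.1219.

0.1219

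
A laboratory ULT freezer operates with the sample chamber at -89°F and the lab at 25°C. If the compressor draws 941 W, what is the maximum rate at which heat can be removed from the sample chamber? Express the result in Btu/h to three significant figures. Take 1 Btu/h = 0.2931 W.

In absolute terms T_C = 205.93 K and T_H = 298.15 K, so ΔT = 92.22 K.
COP_Carnot = T_C/ΔT = 205.93/92.22 = 2.233.
Q̇_max = COP_Carnot × Ẇ = 2.233 × 941.0 W = 2101 W = 7169 Btu/h.

7170 Btu/h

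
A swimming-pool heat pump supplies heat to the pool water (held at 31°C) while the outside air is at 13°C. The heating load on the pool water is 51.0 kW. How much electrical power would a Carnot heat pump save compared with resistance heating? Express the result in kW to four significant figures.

In absolute terms T_C = 286.15 K and T_H = 304.15 K, so ΔT = 18.00 K.
COP_Carnot = T_H/ΔT = 304.15/18.00 = 16.90.
Resistance heating needs Ẇ_res = Q̇_H = 51.00 kW; the reversible heat pump needs only Ẇ_hp = Q̇_H/COP = 3.018 kW.
Saving = 51.00 − 3.018 = 47.98 kW.

47.98 kW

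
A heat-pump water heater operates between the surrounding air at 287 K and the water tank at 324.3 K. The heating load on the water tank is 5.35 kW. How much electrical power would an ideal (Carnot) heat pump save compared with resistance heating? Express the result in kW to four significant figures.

4.735 kW

The reservoir spacing is ΔT = 324.3 − 287 = 37.30 K.
COP_Carnot = T_H/ΔT = 324.30/37.30 = 8.694.
Resistance heating needs Ẇ_res = Q̇_H = 5.350 kW; the reversible heat pump needs only Ẇ_hp = Q̇_H/COP = 0.6153 kW.
Saving = 5.350 − 0.6153 = 4.735 kW.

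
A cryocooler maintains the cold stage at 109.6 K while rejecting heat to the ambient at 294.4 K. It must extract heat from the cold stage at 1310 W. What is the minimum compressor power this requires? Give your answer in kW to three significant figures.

The reservoir spacing is ΔT = 294.4 − 109.6 = 184.8 K.
COP_Carnot = T_C/ΔT = 109.60/184.8 = 0.5931.
Ẇ_min = Q̇/COP_Carnot = 1310/0.5931 = 2209 W = 2.209 kW.

2.21 kW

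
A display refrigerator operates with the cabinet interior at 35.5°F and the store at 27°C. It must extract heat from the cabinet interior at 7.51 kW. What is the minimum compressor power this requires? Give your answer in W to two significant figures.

In absolute terms T_C = 275.09 K and T_H = 300.15 K, so ΔT = 25.06 K.
COP_Carnot = T_C/ΔT = 275.09/25.06 = 10.98.
Ẇ_min = Q̇/COP_Carnot = 7.510/10.98 = 0.6840 kW = 684.0 W.

680 W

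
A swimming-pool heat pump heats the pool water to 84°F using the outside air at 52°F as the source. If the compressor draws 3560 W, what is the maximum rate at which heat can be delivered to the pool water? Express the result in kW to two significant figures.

60 kW

In absolute terms T_C = 284.26 K and T_H = 302.04 K, so ΔT = 17.78 K.
COP_Carnot = T_H/ΔT = 302.04/17.78 = 16.99.
Q̇_max = COP_Carnot × Ẇ = 16.99 × 3560 W = 60480 W = 60.48 kW.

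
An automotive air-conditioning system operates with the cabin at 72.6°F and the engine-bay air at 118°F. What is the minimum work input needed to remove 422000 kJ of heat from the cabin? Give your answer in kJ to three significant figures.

In absolute terms T_C = 295.71 K and T_H = 320.93 K, so ΔT = 25.22 K.
The reversible limit is COP_R = T_C/ΔT = 11.72, so W_min = Q_C/COP = Q_C·ΔT/T_C.
W_min = 422000 × 25.22/295.71 = 35990 kJ.

36000 kJ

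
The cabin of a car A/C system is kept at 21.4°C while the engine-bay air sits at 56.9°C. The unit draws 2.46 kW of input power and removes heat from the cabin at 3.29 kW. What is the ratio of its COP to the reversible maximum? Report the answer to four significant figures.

0.1612

COP_actual = Q̇_C/Ẇ = 3.290/2.460 = 1.337.
In absolute terms T_C = 294.55 K and T_H = 330.05 K, so ΔT = 35.50 K.
COP_Carnot = T_C/ΔT = 294.55/35.50 = 8.297.
η_II = COP_actual/COP_Carnot = 1.337/8.297 = 0.1612.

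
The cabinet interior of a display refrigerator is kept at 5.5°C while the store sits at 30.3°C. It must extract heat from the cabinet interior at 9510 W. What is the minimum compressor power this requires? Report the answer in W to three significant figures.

In absolute terms T_C = 278.65 K and T_H = 303.45 K, so ΔT = 24.80 K.
COP_Carnot = T_C/ΔT = 278.65/24.80 = 11.24.
Ẇ_min = Q̇/COP_Carnot = 9510/11.24 = 846.4 W.

846 W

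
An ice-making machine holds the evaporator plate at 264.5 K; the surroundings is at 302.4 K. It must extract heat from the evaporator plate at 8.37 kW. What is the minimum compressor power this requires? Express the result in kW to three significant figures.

1.20 kW

The reservoir spacing is ΔT = 302.4 − 264.5 = 37.90 K.
COP_Carnot = T_C/ΔT = 264.50/37.90 = 6.979.
Ẇ_min = Q̇/COP_Carnot = 8.370/6.979 = 1.199 kW.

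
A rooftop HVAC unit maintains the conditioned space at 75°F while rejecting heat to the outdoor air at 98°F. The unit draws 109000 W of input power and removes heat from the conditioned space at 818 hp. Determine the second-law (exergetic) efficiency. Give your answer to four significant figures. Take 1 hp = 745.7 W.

0.2407

Converting, Q̇_C = 818.0 hp = 610000 W, so COP_actual = Q̇_C/Ẇ = 610000/109000 = 5.596.
In absolute terms T_C = 297.04 K and T_H = 309.82 K, so ΔT = 12.78 K.
COP_Carnot = T_C/ΔT = 297.04/12.78 = 23.25.
η_II = COP_actual/COP_Carnot = 5.596/23.25 = 0.2407.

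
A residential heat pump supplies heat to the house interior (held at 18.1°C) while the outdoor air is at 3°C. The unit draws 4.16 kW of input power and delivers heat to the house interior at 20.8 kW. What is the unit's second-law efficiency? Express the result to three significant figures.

COP_actual = Q̇_H/Ẇ = 20.80/4.160 = 5.000.
In absolute terms T_C = 276.15 K and T_H = 291.25 K, so ΔT = 15.10 K.
COP_Carnot = T_H/ΔT = 291.25/15.10 = 19.29.
η_II = COP_actual/COP_Carnot = 5.000/19.29 = 0.2592.

0.259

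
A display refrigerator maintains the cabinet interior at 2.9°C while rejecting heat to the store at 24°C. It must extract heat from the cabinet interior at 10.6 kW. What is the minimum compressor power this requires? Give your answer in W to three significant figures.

810 W

In absolute terms T_C = 276.05 K and T_H = 297.15 K, so ΔT = 21.10 K.
COP_Carnot = T_C/ΔT = 276.05/21.10 = 13.08.
Ẇ_min = Q̇/COP_Carnot = 10.60/13.08 = 0.8102 kW = 810.2 W.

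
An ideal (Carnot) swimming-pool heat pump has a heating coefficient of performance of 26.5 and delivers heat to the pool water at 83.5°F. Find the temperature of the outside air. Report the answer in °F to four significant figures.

COP_HP = T_H/(T_H − T_C) gives T_H − T_C = T_H/COP.
With T_H = 301.76 K, T_C = 301.76 × (1 − 1/26.5) = 290.37 K.
Converting, 290.37 K = 63.00°F.

63.00 °F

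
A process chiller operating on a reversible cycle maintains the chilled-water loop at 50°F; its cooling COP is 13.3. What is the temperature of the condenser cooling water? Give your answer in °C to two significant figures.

COP_R = T_C/(T_H − T_C) gives T_H − T_C = T_C/COP.
With T_C = 283.15 K, T_H = 283.15 × (1 + 1/13.3) = 304.44 K.
Converting, 304.44 K = 31.29°C.

31 °C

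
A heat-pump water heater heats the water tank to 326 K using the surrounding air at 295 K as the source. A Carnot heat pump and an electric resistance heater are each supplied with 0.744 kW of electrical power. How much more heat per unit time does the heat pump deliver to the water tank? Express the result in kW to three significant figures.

7.08 kW

The reservoir spacing is ΔT = 326 − 295 = 31.00 K.
COP_Carnot = T_H/ΔT = 326.00/31.00 = 10.52.
The heat pump delivers Q̇_H = COP × Ẇ = 7.824 kW; the resistance heater delivers Ẇ = 0.7440 kW.
Extra = (COP − 1)·Ẇ = 7.080 kW.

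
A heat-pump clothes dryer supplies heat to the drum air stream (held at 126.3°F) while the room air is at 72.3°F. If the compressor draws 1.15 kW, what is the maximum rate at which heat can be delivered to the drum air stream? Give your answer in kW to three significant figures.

In absolute terms T_C = 295.54 K and T_H = 325.54 K, so ΔT = 30.00 K.
COP_Carnot = T_H/ΔT = 325.54/30.00 = 10.85.
Q̇_max = COP_Carnot × Ẇ = 10.85 × 1.150 kW = 12.48 kW.

12.5 kW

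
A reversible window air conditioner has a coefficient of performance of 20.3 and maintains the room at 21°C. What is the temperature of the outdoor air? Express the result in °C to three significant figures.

35.5 °C

COP_R = T_C/(T_H − T_C) gives T_H − T_C = T_C/COP.
With T_C = 294.15 K, T_H = 294.15 × (1 + 1/20.3) = 308.64 K.
Converting, 308.64 K = 35.49°C.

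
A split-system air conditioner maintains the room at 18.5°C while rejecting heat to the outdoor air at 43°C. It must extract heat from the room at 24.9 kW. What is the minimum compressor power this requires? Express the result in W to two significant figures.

In absolute terms T_C = 291.65 K and T_H = 316.15 K, so ΔT = 24.50 K.
COP_Carnot = T_C/ΔT = 291.65/24.50 = 11.90.
Ẇ_min = Q̇/COP_Carnot = 24.90/11.90 = 2.092 kW = 2092 W.

2100 W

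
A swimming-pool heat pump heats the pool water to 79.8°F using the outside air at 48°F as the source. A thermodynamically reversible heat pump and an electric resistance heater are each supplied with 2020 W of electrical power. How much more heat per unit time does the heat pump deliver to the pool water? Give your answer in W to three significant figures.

In absolute terms T_C = 282.04 K and T_H = 299.71 K, so ΔT = 17.67 K.
COP_Carnot = T_H/ΔT = 299.71/17.67 = 16.96.
The heat pump delivers Q̇_H = COP × Ẇ = 34270 W; the resistance heater delivers Ẇ = 2020 W.
Extra = (COP − 1)·Ẇ = 32250 W.

32200 W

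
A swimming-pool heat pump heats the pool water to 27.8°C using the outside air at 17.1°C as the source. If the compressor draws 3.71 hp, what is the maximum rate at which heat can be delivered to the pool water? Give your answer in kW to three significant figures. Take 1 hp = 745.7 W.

77.8 kW

In absolute terms T_C = 290.25 K and T_H = 300.95 K, so ΔT = 10.70 K.
COP_Carnot = T_H/ΔT = 300.95/10.70 = 28.13.
Q̇_max = COP_Carnot × Ẇ = 28.13 × 3.710 hp = 104.3 hp = 77.81 kW.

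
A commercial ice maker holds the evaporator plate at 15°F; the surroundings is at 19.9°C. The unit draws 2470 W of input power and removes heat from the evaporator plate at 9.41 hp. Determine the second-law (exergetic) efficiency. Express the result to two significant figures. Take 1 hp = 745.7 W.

Converting, Q̇_C = 9.410 hp = 7017 W, so COP_actual = Q̇_C/Ẇ = 7017/2470 = 2.841.
In absolute terms T_C = 263.71 K and T_H = 293.05 K, so ΔT = 29.34 K.
COP_Carnot = T_C/ΔT = 263.71/29.34 = 8.987.
η_II = COP_actual/COP_Carnot = 2.841/8.987 = 0.3161.

0.32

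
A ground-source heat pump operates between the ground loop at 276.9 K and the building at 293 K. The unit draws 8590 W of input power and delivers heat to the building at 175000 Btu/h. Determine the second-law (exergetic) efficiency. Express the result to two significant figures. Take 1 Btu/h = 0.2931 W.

Converting, Q̇_H = 175000 Btu/h = 51290 W, so COP_actual = Q̇_H/Ẇ = 51290/8590 = 5.971.
The reservoir spacing is ΔT = 293 − 276.9 = 16.10 K.
COP_Carnot = T_H/ΔT = 293.00/16.10 = 18.20.
η_II = COP_actual/COP_Carnot = 5.971/18.20 = 0.3281.

0.33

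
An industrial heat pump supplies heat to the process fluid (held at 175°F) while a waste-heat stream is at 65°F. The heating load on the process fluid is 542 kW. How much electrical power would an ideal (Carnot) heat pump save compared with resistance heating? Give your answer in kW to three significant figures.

In absolute terms T_C = 291.48 K and T_H = 352.59 K, so ΔT = 61.11 K.
COP_Carnot = T_H/ΔT = 352.59/61.11 = 5.770.
Resistance heating needs Ẇ_res = Q̇_H = 542.0 kW; the reversible heat pump needs only Ẇ_hp = Q̇_H/COP = 93.94 kW.
Saving = 542.0 − 93.94 = 448.1 kW.

448 kW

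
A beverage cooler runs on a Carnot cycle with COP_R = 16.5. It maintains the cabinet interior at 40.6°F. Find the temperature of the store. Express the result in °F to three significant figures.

COP_R = T_C/(T_H − T_C) gives T_H − T_C = T_C/COP.
With T_C = 277.93 K, T_H = 277.93 × (1 + 1/16.5) = 294.77 K.
Converting, 294.77 K = 70.92°F.

70.9 °F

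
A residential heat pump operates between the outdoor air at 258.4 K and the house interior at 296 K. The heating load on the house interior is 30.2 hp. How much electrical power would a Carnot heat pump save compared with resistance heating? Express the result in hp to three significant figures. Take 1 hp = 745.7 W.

26.4 hp

The reservoir spacing is ΔT = 296 − 258.4 = 37.60 K.
COP_Carnot = T_H/ΔT = 296.00/37.60 = 7.872.
Resistance heating needs Ẇ_res = Q̇_H = 30.20 hp; the reversible heat pump needs only Ẇ_hp = Q̇_H/COP = 3.836 hp.
Saving = 30.20 − 3.836 = 26.36 hp.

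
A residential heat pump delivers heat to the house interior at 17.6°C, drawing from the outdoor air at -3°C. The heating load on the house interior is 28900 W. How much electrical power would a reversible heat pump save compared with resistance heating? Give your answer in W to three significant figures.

26900 W

In absolute terms T_C = 270.15 K and T_H = 290.75 K, so ΔT = 20.60 K.
COP_Carnot = T_H/ΔT = 290.75/20.60 = 14.11.
Resistance heating needs Ẇ_res = Q̇_H = 28900 W; the reversible heat pump needs only Ẇ_hp = Q̇_H/COP = 2048 W.
Saving = 28900 − 2048 = 26850 W.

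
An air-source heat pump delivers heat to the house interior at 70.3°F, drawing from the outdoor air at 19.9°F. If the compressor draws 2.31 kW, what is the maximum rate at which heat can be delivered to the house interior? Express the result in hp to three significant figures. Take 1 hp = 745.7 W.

32.6 hp

In absolute terms T_C = 266.43 K and T_H = 294.43 K, so ΔT = 28.00 K.
COP_Carnot = T_H/ΔT = 294.43/28.00 = 10.52.
Q̇_max = COP_Carnot × Ẇ = 10.52 × 2.310 kW = 24.29 kW = 32.57 hp.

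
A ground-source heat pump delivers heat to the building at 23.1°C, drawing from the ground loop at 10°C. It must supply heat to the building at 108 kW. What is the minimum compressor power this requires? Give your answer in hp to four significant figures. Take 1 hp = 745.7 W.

6.404 hp

In absolute terms T_C = 283.15 K and T_H = 296.25 K, so ΔT = 13.10 K.
COP_Carnot = T_H/ΔT = 296.25/13.10 = 22.61.
Ẇ_min = Q̇/COP_Carnot = 108.0/22.61 = 4.776 kW = 6.404 hp.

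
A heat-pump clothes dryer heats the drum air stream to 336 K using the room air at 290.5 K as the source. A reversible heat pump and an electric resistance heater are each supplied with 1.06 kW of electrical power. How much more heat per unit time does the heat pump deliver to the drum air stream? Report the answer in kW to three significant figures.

The reservoir spacing is ΔT = 336 − 290.5 = 45.50 K.
COP_Carnot = T_H/ΔT = 336.00/45.50 = 7.385.
The heat pump delivers Q̇_H = COP × Ẇ = 7.828 kW; the resistance heater delivers Ẇ = 1.060 kW.
Extra = (COP − 1)·Ẇ = 6.768 kW.

6.77 kW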